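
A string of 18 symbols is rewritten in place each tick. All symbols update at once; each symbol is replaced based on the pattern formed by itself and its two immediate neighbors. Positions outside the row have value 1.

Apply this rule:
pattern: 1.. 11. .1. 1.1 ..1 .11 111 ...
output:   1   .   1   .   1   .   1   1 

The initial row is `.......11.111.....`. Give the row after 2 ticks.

111111.11111..1111

tick 1: 1111111....1.11111
tick 2: 111111.11111..1111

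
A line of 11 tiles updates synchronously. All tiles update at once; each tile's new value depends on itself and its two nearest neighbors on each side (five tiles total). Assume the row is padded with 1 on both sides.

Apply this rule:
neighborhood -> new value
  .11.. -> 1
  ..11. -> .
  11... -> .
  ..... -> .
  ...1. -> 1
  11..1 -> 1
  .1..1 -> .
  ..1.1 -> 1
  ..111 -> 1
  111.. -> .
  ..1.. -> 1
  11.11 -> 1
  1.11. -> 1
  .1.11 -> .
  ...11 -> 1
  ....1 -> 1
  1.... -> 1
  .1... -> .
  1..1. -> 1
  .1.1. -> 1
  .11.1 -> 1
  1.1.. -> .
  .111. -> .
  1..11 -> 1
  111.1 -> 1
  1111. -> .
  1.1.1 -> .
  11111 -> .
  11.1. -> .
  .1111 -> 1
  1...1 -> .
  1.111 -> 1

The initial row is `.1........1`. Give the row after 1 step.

...1....111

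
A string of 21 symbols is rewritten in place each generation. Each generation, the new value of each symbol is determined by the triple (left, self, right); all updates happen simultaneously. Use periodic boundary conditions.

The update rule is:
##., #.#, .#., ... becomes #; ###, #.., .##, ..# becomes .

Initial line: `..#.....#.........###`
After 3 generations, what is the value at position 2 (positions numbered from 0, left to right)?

.

..#.###.#.#######...#
..##..####......#.#.#
...#.....#.####.#####
position 2 holds .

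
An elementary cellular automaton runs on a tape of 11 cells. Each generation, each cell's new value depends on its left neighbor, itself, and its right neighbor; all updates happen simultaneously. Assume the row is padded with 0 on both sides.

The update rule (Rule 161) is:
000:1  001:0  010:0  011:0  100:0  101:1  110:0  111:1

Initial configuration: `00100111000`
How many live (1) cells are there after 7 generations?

5

generation 1: 10000010011
generation 2: 00111000000
generation 3: 10010011111
generation 4: 00000001110
generation 5: 11111100100
generation 6: 01111000001
generation 7: 00110011100
count of 1: 5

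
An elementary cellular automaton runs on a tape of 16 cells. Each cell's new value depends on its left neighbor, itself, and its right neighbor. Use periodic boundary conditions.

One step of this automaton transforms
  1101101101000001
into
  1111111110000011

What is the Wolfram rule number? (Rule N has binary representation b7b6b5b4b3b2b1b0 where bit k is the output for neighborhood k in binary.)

234

position 0: 111 → 1  (bit 7 = 1)
position 1: 110 → 1  (bit 6 = 1)
position 2: 101 → 1  (bit 5 = 1)
position 10: 100 → 0  (bit 4 = 0)
position 3: 011 → 1  (bit 3 = 1)
position 9: 010 → 0  (bit 2 = 0)
position 14: 001 → 1  (bit 1 = 1)
position 11: 000 → 0  (bit 0 = 0)
bits b7..b0 = 11101010 = 234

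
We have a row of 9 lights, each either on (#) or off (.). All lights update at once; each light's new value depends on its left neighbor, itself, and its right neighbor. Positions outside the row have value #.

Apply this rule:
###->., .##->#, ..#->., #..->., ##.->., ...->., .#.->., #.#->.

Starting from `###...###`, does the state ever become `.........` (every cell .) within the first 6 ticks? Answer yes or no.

......#..
.........
all cells are . at tick 2

yes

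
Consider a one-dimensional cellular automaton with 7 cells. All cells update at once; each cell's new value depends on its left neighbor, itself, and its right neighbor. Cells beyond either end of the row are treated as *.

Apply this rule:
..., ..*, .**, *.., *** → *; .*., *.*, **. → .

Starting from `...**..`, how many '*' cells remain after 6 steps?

6

****.**
***..**
**.****
*..****
.******
.******
count of *: 6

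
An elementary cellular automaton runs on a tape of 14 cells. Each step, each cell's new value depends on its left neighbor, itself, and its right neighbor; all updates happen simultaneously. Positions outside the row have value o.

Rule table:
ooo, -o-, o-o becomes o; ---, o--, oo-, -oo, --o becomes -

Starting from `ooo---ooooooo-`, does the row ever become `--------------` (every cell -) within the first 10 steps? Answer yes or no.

yes

oo-----ooooo-o
o-------ooo-o-
---------o-ooo
---------oo-oo
-----------o-o
-----------oo-
-------------o
--------------
all cells are - at step 8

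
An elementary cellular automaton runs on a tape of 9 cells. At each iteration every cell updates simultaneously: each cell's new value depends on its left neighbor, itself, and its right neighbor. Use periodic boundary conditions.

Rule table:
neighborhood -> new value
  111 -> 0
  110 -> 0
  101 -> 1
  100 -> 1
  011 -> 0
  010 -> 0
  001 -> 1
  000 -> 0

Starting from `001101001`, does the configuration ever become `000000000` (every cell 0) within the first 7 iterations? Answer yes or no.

110010110
001101001  (repeats iteration 0; period 2)
iteration 7: 110010110
iteration 7 is 110010110, still not uniform 0

no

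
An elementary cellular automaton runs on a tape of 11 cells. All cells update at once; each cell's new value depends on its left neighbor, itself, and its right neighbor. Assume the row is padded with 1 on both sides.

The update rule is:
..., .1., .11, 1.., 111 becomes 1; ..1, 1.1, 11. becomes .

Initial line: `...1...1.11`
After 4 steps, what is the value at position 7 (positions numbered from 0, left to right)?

1

step 1: 11.111.1.11
step 2: 1..11..1.11
step 3: .1.1.1.1.11
step 4: .1.1.1.1.11
position 7 holds 1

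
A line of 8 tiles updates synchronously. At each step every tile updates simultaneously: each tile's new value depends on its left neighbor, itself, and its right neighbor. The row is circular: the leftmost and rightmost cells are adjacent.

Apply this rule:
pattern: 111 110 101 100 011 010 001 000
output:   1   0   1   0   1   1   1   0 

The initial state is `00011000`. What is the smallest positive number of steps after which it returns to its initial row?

8

00110000
01100000
11000000
10000001
00000011
00000110
00001100
00011000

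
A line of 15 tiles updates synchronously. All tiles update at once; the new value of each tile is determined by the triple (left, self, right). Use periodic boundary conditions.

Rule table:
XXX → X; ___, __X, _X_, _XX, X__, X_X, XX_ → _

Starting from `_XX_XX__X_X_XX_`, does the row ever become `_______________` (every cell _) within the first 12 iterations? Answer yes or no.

_______________
all cells are _ at iteration 1

yes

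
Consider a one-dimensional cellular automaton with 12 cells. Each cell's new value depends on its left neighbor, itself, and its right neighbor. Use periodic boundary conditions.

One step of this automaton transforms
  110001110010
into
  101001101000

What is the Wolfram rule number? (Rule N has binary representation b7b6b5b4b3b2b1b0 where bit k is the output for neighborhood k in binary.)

position 6: 111 → 1  (bit 7 = 1)
position 1: 110 → 0  (bit 6 = 0)
position 11: 101 → 0  (bit 5 = 0)
position 2: 100 → 1  (bit 4 = 1)
position 0: 011 → 1  (bit 3 = 1)
position 10: 010 → 0  (bit 2 = 0)
position 4: 001 → 0  (bit 1 = 0)
position 3: 000 → 0  (bit 0 = 0)
bits b7..b0 = 10011000 = 152

152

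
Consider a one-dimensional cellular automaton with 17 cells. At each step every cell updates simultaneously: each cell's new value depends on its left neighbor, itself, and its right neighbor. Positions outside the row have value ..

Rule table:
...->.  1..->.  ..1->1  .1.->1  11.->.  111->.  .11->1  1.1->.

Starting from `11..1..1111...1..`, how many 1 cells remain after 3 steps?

1..11.11.....11..
1.11..1.....11...
1.1..11....11....
count of 1: 6

6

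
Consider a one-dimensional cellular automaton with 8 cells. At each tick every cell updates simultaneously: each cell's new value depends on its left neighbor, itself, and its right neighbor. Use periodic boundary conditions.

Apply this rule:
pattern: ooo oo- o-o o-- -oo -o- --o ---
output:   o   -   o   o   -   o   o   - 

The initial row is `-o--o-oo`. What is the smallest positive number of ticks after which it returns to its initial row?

oooooo--
-oooo-oo
o-oo-o--
oo--oooo
o-oo-ooo
-o--o-oo

6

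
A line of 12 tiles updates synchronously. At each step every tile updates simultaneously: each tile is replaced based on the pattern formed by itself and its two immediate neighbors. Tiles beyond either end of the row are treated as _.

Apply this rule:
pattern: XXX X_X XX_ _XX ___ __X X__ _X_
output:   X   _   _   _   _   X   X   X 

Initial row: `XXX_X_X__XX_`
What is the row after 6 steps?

step 1: _X__X_XXX__X
step 2: XXXXX__X_XXX
step 3: _XXX_XXX__X_
step 4: X_X___X_XXXX
step 5: X_XX_XX__XX_
step 6: X______XX__X

X______XX__X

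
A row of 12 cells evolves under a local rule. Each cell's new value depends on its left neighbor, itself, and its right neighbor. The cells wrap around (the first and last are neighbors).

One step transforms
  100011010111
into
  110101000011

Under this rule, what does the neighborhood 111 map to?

At position 10 the neighborhood is 111; the next row has 1 there.

1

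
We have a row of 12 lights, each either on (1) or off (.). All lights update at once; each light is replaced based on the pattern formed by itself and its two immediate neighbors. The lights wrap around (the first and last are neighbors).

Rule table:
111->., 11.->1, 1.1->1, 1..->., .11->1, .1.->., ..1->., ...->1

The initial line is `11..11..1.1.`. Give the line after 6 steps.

1.1.1.1.1.1.

11..11...1.1
.1..11.1..11
1...111...11
1.1.1.1.1.1.
.1.1.1.1.1.1
1.1.1.1.1.1.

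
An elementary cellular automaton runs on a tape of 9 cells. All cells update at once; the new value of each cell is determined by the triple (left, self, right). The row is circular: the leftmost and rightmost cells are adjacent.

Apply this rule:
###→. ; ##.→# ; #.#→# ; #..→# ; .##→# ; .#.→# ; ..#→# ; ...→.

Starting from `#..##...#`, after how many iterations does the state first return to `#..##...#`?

######.##
.....###.
....##.##
#..######
####.....
#..##...#

6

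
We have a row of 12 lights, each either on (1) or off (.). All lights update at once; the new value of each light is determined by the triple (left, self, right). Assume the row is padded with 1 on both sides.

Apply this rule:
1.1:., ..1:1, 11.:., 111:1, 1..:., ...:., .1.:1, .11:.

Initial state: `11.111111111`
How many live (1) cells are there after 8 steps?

5

1...11111111
...1.1111111
..11..111111
.1...1.11111
.1..11..1111
.1.1...1.111
.1.1..11..11
.1.1.1...1.1
count of 1: 5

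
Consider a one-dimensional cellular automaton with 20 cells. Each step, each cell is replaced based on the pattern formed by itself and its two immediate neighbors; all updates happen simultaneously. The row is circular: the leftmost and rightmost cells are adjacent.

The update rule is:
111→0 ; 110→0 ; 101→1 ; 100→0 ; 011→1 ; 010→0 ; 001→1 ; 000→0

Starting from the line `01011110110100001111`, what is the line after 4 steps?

10001101000011000101

step 1: 10110001101000011000
step 2: 01100011010000110001
step 3: 11000110100001100010
step 4: 10001101000011000101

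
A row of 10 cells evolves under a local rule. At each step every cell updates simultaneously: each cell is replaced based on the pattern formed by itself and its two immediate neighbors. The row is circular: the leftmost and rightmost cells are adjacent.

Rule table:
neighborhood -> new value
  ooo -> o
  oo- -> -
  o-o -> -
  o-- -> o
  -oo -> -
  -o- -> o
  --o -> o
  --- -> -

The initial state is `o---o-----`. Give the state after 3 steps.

oo-ooo---o
o---o-o-o-
oo-oo-o-o-

oo-oo-o-o-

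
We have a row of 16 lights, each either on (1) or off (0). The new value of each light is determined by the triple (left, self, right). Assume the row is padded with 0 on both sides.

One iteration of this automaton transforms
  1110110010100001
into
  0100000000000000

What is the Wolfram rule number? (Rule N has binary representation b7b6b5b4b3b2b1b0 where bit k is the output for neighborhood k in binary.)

128

position 1: 111 → 1  (bit 7 = 1)
position 2: 110 → 0  (bit 6 = 0)
position 3: 101 → 0  (bit 5 = 0)
position 6: 100 → 0  (bit 4 = 0)
position 0: 011 → 0  (bit 3 = 0)
position 8: 010 → 0  (bit 2 = 0)
position 7: 001 → 0  (bit 1 = 0)
position 12: 000 → 0  (bit 0 = 0)
bits b7..b0 = 10000000 = 128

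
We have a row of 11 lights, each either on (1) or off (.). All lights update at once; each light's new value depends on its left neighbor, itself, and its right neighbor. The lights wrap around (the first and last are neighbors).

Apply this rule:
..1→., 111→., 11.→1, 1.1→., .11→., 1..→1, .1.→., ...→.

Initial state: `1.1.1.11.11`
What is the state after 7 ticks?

tick 1: 1......1...
tick 2: .1......1..
tick 3: ..1......1.
tick 4: ...1......1
tick 5: 1...1......
tick 6: .1...1.....
tick 7: ..1...1....

..1...1....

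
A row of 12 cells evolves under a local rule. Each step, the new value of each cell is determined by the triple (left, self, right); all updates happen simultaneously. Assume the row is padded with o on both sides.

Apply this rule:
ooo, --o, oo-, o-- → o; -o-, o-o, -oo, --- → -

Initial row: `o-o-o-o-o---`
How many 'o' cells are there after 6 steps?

8

o--------o-o
oo------o---
ooo----o-o-o
oooo--o-----
oooooo-o---o
oooooo--o-o-
count of o: 8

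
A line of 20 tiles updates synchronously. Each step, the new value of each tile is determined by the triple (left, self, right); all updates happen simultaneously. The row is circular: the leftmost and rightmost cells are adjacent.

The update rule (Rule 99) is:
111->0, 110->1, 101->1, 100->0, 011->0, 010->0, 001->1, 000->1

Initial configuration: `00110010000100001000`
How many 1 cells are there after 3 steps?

9

step 1: 11010100111001110011
step 2: 01101001001010010100
step 3: 10110010010100101001
count of 1: 9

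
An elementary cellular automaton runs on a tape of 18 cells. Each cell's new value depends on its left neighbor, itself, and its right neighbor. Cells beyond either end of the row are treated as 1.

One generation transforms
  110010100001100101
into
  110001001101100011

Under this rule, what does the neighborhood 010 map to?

0

At position 4 the neighborhood is 010; the next row has 0 there.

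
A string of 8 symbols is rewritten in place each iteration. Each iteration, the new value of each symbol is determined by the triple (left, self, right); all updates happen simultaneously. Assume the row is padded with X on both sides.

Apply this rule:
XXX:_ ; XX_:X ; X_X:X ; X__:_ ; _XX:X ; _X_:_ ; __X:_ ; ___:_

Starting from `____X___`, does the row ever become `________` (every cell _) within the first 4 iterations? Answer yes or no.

________
all cells are _ at iteration 1

yes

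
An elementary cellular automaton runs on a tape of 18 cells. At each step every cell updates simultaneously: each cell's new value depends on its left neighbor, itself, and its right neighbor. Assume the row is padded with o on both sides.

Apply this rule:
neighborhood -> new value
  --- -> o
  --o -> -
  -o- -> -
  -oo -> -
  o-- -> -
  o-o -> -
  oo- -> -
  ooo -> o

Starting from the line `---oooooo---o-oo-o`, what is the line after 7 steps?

step 1: -o--oooo--o-------
step 2: -----oo-----ooooo-
step 3: -ooo----ooo--ooo--
step 4: --o--oo--o----o---
step 5: -----------oo---o-
step 6: -ooooooooo----o---
step 7: --ooooooo--oo---o-

--ooooooo--oo---o-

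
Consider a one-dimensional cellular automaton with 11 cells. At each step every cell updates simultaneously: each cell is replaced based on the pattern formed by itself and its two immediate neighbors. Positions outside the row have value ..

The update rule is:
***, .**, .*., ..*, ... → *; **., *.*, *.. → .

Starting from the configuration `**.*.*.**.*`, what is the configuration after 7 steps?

*..*.*.*..*
*.**.*.*.**
*.*..*.*.*.
*.*.**.*.*.
*.*.*..*.*.
*.*.*.**.*.
*.*.*.*..*.

*.*.*.*..*.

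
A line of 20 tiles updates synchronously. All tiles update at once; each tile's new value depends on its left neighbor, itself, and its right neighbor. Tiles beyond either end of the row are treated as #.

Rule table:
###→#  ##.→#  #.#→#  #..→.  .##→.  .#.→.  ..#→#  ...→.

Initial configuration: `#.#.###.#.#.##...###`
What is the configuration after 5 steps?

##.#.###.#.#.#..#.##
###.#.###.#.#..#.#.#
####.#.###.#..#.#.#.
#####.#.###..#.#.#.#
######.#.##.#.#.#.#.

######.#.##.#.#.#.#.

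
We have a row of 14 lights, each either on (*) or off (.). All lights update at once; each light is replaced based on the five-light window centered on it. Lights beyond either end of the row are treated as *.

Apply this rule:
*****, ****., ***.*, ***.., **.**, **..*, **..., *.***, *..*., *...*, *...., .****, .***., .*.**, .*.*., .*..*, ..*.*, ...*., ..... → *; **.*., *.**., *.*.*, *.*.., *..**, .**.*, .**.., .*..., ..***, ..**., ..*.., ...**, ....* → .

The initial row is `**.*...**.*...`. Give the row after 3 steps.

**...*......*.
*****..***.***
******..******

******..******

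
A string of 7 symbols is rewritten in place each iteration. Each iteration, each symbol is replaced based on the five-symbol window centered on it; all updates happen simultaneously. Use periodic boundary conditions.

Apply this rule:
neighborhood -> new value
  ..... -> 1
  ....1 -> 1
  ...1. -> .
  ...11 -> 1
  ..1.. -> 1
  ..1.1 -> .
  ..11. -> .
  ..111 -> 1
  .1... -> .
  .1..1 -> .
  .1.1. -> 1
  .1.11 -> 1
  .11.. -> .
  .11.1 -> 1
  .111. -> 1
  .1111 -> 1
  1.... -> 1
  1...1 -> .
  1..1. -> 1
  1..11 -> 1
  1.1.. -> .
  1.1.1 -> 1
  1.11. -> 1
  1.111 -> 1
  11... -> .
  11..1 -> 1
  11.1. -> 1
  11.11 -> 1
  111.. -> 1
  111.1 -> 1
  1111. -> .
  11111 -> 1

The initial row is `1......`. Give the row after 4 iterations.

iteration 1: 1.1111.
iteration 2: 1111.11
iteration 3: 11.1111
iteration 4: .111111

.111111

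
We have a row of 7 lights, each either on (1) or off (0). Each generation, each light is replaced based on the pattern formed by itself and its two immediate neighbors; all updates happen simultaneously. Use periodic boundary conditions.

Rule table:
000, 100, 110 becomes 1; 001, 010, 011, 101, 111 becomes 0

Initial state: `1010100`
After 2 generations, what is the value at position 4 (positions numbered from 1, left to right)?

1

0000010
1111001
position 4 holds 1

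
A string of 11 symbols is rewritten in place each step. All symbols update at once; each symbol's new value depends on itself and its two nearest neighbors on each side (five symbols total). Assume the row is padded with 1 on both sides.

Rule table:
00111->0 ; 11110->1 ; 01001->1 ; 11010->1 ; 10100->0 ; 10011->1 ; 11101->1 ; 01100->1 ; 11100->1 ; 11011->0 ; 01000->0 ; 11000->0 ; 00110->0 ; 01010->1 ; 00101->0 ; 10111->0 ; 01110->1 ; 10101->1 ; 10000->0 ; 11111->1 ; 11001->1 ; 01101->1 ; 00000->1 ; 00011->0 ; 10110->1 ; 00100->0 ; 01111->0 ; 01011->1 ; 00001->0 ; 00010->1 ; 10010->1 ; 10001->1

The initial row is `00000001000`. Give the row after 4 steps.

11110101111

step 1: 00111010010
step 2: 11011101101
step 3: 11001101100
step 4: 11110101111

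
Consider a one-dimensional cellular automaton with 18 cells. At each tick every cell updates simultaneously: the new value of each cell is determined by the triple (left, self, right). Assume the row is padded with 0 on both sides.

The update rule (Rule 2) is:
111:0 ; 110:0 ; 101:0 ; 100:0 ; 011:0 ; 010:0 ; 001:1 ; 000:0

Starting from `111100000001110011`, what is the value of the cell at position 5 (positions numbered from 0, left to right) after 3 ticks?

0

000000000010000100
000000000100001000
000000001000010000
position 5 holds 0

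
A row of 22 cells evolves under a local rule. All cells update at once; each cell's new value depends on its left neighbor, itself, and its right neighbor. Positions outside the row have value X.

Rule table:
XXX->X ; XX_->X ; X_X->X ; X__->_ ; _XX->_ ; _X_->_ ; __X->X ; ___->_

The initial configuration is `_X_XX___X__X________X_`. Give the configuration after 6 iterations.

X_X_X__X__X________X_X
XX_X__X__X________X_X_
XXX__X__X________X_X_X
XXX_X__X________X_X_X_
XXXX__X________X_X_X_X
XXXX_X________X_X_X_X_

XXXX_X________X_X_X_X_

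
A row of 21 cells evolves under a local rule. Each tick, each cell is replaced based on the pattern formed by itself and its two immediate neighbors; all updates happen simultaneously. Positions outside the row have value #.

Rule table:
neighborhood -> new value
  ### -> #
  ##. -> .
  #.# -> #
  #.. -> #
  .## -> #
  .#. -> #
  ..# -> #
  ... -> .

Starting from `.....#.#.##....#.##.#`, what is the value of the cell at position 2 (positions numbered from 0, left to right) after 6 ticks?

tick 1: #...######.#..####.##
tick 2: .#.######.#######.###
tick 3: ########.#######.####
tick 4: #######.#######.#####
tick 5: ######.#######.######
tick 6: #####.#######.#######
position 2 holds #

#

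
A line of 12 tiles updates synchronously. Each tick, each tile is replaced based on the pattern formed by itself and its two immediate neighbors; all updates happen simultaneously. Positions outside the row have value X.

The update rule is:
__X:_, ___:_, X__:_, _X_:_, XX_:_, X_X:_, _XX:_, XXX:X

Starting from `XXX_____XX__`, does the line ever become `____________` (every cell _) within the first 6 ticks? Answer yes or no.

yes

XX__________
X___________
____________
all cells are _ at tick 3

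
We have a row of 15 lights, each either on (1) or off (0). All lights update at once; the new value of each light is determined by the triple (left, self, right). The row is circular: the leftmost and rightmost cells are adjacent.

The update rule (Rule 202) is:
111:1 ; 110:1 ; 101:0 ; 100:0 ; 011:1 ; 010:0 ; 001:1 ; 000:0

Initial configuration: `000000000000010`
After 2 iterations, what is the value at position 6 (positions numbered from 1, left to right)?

iteration 1: 000000000000100
iteration 2: 000000000001000
position 6 holds 0

0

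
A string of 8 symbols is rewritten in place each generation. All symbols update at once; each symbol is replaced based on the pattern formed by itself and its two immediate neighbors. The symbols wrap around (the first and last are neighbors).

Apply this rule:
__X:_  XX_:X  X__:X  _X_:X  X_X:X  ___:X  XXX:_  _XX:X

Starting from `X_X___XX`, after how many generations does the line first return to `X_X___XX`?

12

XXXXX_X_
X___XXXX
XXX_X___
X_XXXXX_
XXX___XX
__XXX_X_
X_X_XXXX
XXXXX___
X___XXX_
XXX_X_XX
__XXXXX_
X_X___XX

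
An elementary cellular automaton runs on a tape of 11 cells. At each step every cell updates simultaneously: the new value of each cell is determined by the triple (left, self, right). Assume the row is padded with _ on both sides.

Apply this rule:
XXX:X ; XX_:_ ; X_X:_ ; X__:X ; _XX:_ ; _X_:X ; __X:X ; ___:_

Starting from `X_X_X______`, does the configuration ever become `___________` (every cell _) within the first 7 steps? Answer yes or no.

no

step 1: X_X_XX_____
step 2: X_X___X____
step 3: X_XX_XXX___
step 4: X_____X_X__
step 5: XX___XX_XX_
step 6: __X_X_____X
step 7: _XX_XX___XX
step 7 is _XX_XX___XX, still not uniform _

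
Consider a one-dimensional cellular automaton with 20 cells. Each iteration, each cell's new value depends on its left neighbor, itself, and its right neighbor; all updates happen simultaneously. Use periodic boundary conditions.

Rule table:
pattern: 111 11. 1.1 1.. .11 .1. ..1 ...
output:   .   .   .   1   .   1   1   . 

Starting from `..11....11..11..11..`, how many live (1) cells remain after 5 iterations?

iteration 1: .1..1..1..11..11..1.
iteration 2: 1111111111..11..1111
iteration 3: ..........11..11....
iteration 4: .........1..11..1...
iteration 5: ........1111..1111..
count of 1: 8

8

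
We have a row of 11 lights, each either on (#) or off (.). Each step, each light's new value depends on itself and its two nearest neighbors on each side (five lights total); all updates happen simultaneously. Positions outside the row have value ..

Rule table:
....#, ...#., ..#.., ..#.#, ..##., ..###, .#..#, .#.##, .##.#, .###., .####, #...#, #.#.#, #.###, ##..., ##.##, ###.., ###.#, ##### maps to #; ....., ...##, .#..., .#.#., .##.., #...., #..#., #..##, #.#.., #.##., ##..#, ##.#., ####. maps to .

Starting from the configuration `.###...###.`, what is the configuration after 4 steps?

.####.#....

.#####.####
.###.####.#
.######.#..
.####.#....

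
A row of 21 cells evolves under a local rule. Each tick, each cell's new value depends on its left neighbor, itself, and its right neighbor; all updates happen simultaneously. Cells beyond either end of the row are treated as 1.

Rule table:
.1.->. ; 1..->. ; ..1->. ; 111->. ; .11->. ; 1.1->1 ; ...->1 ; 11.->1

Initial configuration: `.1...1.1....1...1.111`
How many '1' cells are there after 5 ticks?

12

tick 1: 1..1..1..11...1..1...
tick 2: 1.........1.1......1.
tick 3: 1.1111111..1..1111..1
tick 4: 11......1........1...
tick 5: .1.1111...111111...1.
count of 1: 12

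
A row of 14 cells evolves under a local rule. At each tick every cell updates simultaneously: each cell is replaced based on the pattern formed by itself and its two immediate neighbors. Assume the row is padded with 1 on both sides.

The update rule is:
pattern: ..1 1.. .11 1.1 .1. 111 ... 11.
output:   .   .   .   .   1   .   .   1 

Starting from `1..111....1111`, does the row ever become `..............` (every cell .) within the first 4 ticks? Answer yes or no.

tick 1: 1....1........
tick 2: 1....1........  (fixed point — unchanged through tick 4)
tick 4 is 1....1........, still not uniform .

no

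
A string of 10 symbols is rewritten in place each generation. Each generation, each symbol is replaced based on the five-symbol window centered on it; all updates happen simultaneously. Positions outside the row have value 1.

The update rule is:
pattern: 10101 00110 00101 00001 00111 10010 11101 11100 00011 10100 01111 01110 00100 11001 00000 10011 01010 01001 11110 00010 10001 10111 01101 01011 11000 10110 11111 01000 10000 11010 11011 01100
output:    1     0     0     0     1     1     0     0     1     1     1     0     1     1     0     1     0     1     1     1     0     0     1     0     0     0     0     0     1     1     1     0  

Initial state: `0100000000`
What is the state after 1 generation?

1101000001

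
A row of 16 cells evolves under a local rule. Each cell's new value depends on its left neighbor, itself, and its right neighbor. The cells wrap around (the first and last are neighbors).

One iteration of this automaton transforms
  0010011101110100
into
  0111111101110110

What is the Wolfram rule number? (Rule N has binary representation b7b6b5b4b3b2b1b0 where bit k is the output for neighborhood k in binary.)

position 6: 111 → 1  (bit 7 = 1)
position 7: 110 → 1  (bit 6 = 1)
position 8: 101 → 0  (bit 5 = 0)
position 3: 100 → 1  (bit 4 = 1)
position 5: 011 → 1  (bit 3 = 1)
position 2: 010 → 1  (bit 2 = 1)
position 1: 001 → 1  (bit 1 = 1)
position 0: 000 → 0  (bit 0 = 0)
bits b7..b0 = 11011110 = 222

222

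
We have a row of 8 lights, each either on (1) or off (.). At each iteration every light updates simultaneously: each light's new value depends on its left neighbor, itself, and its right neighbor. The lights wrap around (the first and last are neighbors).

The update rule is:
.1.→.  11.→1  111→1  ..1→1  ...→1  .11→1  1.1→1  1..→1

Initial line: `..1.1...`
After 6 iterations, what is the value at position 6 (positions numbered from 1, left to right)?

11.1.111
111.1111
11111111
11111111  (fixed point — unchanged through iteration 6)
position 6 holds 1

1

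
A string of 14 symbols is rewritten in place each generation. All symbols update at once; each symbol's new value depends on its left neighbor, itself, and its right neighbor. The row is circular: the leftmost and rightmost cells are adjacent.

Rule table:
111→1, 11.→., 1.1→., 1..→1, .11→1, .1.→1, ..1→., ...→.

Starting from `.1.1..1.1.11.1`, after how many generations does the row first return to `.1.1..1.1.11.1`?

2

generation 1: .1.11.1.1.1..1
generation 2: .1.1..1.1.11.1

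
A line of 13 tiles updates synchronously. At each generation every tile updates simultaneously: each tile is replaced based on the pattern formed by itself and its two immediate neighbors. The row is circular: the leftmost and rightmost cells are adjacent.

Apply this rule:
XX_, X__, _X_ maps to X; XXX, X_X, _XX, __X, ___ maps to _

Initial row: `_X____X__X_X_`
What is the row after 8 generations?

generation 1: _XX___XX_X_XX
generation 2: __XX___X_X__X
generation 3: X__XX__X_XX_X
generation 4: XX__XX_X__X__
generation 5: _XX__X_XX_XX_
generation 6: __XX_X__X__XX
generation 7: X__X_XX_XX__X
generation 8: XX_X__X__XX__

XX_X__X__XX__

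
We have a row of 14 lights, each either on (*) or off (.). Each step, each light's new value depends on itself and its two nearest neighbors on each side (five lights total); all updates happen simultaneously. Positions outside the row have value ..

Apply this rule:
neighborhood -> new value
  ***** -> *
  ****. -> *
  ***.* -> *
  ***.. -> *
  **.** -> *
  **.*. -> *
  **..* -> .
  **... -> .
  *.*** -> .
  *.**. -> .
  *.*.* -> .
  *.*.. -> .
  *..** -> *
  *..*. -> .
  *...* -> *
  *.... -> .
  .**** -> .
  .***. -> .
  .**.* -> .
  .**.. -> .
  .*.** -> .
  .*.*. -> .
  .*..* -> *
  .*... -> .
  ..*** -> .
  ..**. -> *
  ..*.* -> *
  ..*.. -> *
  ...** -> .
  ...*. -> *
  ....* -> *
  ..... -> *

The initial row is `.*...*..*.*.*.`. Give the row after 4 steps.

****...*...***

**.****.*.....
*.*..***...***
*..**..*.*...*
****...*...***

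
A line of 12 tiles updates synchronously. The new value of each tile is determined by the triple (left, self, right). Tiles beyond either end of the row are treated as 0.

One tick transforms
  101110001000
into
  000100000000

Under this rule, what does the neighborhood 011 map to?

0

At position 2 the neighborhood is 011; the next row has 0 there.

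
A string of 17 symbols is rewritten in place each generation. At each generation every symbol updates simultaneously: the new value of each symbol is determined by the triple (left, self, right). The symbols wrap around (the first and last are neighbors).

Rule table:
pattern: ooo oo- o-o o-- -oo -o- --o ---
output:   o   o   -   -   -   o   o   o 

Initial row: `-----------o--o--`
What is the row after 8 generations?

-o-o--oooooo--o-o

oooooooooooo-oo-o
oooooooooooo--o--
-ooooooooooo-oo-o
--oooooooooo--o-o
-o-ooooooooo-oo-o
-o--oooooooo--o-o
-o-o-ooooooo-oo-o
-o-o--oooooo--o-o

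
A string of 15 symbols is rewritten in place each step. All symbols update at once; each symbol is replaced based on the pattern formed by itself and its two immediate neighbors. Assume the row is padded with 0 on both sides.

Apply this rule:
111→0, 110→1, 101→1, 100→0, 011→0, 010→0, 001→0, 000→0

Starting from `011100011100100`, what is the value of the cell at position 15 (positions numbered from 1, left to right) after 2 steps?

0

step 1: 000100000100000
step 2: 000000000000000
position 15 holds 0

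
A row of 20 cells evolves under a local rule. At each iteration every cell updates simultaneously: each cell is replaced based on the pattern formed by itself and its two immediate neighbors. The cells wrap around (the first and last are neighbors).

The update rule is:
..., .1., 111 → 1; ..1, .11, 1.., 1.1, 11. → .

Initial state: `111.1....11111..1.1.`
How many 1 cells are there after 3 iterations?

iteration 1: .1..1.11..111...1.1.
iteration 2: .1..1......1..1.1.1.
iteration 3: .1..1.1111.1..1.1.1.
count of 1: 10

10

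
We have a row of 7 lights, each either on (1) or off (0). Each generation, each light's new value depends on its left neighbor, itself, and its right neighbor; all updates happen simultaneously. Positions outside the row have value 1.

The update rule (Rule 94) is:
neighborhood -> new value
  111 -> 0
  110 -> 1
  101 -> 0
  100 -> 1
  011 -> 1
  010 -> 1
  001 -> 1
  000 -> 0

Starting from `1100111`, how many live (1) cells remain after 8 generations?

0111100
0100111
0111100  (repeats generation 1; period 2)
generation 8: 0100111
count of 1: 4

4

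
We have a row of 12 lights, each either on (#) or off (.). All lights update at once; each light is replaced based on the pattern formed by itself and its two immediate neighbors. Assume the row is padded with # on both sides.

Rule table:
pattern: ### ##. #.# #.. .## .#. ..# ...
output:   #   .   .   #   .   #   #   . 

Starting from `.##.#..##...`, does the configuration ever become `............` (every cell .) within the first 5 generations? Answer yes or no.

no

....###..#.#
#..#.#.###..
.###.#..#.##
..#..####..#
#####.##.##.
generation 5 is #####.##.##., still not uniform .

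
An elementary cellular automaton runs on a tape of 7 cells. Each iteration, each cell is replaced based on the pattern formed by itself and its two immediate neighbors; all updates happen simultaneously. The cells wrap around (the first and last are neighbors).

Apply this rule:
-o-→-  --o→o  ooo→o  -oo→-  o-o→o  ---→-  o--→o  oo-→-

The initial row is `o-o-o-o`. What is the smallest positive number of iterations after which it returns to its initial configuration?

2

iteration 1: -o-o-o-
iteration 2: o-o-o-o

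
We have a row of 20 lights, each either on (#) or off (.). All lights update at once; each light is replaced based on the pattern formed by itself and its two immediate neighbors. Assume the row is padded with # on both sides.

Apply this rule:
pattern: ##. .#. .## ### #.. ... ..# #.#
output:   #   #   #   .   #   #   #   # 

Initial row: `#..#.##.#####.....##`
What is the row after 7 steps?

step 1: #########...#######.
step 2: ........#####.....##
step 3: #########...#######.  (repeats step 1; period 2)
step 7: #########...#######.

#########...#######.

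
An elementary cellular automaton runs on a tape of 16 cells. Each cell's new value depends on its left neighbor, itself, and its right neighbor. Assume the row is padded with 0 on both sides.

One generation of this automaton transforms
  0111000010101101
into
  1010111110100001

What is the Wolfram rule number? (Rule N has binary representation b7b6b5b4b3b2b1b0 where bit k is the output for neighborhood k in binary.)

position 2: 111 → 1  (bit 7 = 1)
position 3: 110 → 0  (bit 6 = 0)
position 9: 101 → 0  (bit 5 = 0)
position 4: 100 → 1  (bit 4 = 1)
position 1: 011 → 0  (bit 3 = 0)
position 8: 010 → 1  (bit 2 = 1)
position 0: 001 → 1  (bit 1 = 1)
position 5: 000 → 1  (bit 0 = 1)
bits b7..b0 = 10010111 = 151

151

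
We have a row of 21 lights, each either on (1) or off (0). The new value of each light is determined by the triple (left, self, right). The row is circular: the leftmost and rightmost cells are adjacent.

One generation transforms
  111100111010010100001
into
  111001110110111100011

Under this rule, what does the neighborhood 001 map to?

At position 5 the neighborhood is 001; the next row has 1 there.

1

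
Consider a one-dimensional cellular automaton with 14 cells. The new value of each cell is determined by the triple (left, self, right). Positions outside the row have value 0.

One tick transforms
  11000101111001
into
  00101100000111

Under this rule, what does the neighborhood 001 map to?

1

At position 4 the neighborhood is 001; the next row has 1 there.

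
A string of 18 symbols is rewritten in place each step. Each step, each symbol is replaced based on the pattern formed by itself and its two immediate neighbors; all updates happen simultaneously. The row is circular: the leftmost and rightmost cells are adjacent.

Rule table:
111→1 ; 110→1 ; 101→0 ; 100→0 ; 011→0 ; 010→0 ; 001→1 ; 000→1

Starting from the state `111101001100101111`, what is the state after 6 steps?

101101101001100101

111100010101000111
111101100000011011
111100101111101001
111101000111100010
011100011011101100
101101101001100101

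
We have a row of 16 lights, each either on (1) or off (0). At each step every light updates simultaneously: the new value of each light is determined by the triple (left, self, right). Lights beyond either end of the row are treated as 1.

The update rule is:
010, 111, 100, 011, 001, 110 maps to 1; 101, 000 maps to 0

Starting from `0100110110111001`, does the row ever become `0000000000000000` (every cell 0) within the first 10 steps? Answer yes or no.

no

step 1: 0111110110111111
step 2: 0111110110111111  (fixed point — unchanged through step 10)
step 10 is 0111110110111111, still not uniform 0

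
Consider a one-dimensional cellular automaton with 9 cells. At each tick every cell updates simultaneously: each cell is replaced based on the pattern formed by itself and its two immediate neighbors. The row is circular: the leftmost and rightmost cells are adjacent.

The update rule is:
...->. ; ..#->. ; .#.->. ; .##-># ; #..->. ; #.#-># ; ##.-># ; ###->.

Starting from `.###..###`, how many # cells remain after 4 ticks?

tick 1: ##.#..#.#
tick 2: .##....##
tick 3: ###....##
tick 4: ..#....#.
count of #: 2

2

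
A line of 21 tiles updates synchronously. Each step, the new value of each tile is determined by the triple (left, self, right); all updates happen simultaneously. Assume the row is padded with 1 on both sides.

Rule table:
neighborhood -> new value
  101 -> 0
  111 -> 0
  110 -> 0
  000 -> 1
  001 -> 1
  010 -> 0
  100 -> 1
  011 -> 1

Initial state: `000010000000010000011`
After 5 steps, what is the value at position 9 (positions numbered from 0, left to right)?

1

step 1: 111101111111101111110
step 2: 000001000000001000000
step 3: 111110111111110111111
step 4: 000000100000000100000
step 5: 111111011111111011111
position 9 holds 1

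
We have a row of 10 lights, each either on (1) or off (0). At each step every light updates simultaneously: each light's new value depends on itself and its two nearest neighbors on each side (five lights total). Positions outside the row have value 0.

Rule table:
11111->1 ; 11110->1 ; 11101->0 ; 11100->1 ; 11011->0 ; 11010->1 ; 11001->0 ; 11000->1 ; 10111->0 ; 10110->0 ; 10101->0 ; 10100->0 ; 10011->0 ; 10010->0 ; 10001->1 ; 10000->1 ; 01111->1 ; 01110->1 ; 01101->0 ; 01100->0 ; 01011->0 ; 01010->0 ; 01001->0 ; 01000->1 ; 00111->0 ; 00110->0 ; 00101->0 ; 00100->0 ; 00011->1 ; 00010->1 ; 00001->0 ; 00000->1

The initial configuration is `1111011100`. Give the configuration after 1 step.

0110001111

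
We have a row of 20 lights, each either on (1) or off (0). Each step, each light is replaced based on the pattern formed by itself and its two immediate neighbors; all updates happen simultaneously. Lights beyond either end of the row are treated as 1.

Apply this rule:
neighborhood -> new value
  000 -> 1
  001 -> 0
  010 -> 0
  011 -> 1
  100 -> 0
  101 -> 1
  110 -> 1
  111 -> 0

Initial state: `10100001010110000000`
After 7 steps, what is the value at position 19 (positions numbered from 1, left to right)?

step 1: 11001100101110111110
step 2: 01001100011011100011
step 3: 10001101011110101010
step 4: 10101110110011010101
step 5: 11011011110011101011
step 6: 01111110010010110110
step 7: 11000010000001111111
position 19 holds 1

1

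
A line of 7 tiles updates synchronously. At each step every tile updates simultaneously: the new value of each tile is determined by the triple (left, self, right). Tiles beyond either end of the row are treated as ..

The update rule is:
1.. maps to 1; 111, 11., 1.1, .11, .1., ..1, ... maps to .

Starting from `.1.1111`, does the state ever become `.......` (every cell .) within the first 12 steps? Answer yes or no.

yes

.......
all cells are . at step 1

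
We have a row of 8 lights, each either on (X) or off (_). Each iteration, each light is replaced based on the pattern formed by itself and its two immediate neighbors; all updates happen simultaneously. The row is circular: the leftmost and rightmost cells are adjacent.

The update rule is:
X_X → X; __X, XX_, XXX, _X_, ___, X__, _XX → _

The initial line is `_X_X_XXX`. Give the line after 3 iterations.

X_X_X___
_X_X____
__X_____

__X_____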